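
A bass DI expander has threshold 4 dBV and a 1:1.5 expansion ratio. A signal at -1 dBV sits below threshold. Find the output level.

-3.5 dBV

Undershoot = 4 − (-1) = 5 dB.
At 1:1.5, that expands to 7.5 dB under threshold.
Output = 4 − 7.5 = -3.5 dBV.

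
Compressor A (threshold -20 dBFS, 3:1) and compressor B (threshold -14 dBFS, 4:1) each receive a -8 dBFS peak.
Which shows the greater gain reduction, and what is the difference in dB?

A, by 3.5 dB

A: GR = 12 − 12/3 = 8 dB.
B: GR = 6 − 6/4 = 4.5 dB.
A reduces 3.5 dB more.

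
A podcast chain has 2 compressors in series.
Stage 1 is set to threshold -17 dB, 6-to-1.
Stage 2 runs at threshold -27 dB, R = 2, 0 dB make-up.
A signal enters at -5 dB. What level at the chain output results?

-21 dB

Stage 1: -5 dB is 12 dB over -17 dB; at 6:1 that becomes 2 dB over, giving -15 dB.
Stage 2: -15 dB is 12 dB over -27 dB; at 2:1 that becomes 6 dB over, giving -21 dB.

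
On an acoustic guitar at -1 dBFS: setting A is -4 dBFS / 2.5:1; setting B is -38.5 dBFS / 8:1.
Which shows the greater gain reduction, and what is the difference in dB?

A: GR = 3 − 3/2.5 = 1.8 dB.
B: GR = 37.5 − 37.5/8 = 32.8125 dB.
B reduces 31.0125 dB more.

B, by 31.0125 dB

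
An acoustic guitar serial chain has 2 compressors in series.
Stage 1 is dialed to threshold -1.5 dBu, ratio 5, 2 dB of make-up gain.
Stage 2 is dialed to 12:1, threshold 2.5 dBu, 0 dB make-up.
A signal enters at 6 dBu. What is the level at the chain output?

Stage 1: 7.5 dB above -1.5 dBu, reduced 5:1 to 1.5 dB above → 0 dBu; +2 dB make-up → 2 dBu.
Stage 2: below threshold (2 ≤ 2.5); passes unchanged; output 2 dBu.

2 dBu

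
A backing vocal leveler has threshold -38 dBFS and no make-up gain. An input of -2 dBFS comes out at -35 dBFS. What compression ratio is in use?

Input overshoot = -2 − (-38) = 36 dB; output overshoot = -35 − (-38) = 3 dB.
Ratio = 36 / 3 = 12.

12:1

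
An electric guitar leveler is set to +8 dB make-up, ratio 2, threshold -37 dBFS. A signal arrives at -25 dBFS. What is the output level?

-23 dBFS

Overshoot: -25 − (-37) = 12 dB.
At 2:1 the overshoot is divided by 2, leaving 6 dB above threshold.
So the level is -37 + 6 = -31 dBFS; make-up adds 8 dB, giving -23 dBFS.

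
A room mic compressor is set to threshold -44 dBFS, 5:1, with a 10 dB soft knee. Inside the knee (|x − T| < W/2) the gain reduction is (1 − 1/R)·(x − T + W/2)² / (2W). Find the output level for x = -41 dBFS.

-43.56 dBFS

x − T + W/2 = -41 − (-44) + 5 = 8.
GR = (1 − 1/5) × 8² / 20 = 0.8 × 64 / 20 = 2.56 dB.
Output = -41 − 2.56 = -43.56 dBFS.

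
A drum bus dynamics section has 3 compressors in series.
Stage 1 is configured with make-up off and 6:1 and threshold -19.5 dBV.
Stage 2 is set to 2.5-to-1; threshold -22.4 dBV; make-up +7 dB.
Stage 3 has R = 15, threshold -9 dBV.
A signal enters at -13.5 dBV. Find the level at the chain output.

Stage 1: 6 dB above -19.5 dBV, reduced 6:1 to 1 dB above → -18.5 dBV.
Stage 2: 3.9 dB above -22.4 dBV, reduced 2.5:1 to 1.56 dB above → -20.84 dBV; +7 dB make-up → -13.84 dBV.
Stage 3: -13.84 dBV ≤ -9 dBV, so stage 3 doesn't engage; output -13.84 dBV.

-13.84 dBV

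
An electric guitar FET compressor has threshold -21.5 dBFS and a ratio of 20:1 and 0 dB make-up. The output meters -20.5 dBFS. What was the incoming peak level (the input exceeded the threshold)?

-1.5 dBFS

That's 1 dB above the -21.5 dBFS threshold.
Input overshoot = R × output overshoot = 20 dB → input = -21.5 + 20 = -1.5 dBFS.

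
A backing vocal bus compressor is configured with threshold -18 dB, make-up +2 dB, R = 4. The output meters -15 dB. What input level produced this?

-14 dB

Stripping the +2 dB make-up gives -17 dB at the gain stage.
That's 1 dB above the -18 dB threshold.
Undo the ratio: input overshoot = 1 × 4 = 4 dB, giving input = -14 dB.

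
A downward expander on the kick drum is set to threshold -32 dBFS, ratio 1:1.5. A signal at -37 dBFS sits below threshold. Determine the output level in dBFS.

Undershoot = (-32) − (-37) = 5 dB.
At 1:1.5, that expands to 7.5 dB under threshold.
Output = -32 − 7.5 = -39.5 dBFS.

-39.5 dBFS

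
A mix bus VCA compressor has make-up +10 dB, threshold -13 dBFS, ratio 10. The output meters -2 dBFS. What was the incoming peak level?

Before make-up, the level was -2 − 10 = -12 dBFS.
The compressed level sits -12 − (-13) = 1 dB over threshold.
Undo the ratio: input overshoot = 1 × 10 = 10 dB, giving input = -3 dBFS.

-3 dBFS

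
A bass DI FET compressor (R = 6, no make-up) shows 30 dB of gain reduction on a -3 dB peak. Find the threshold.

-39 dB

Let T be the threshold. Output overshoot = (input overshoot)/R, so -33 − T = (-3 − T)/6.
6·(-33 − T) = -3 − T → 5·T = -198 − (-3) = -195.
T = -195/5 = -39 dB.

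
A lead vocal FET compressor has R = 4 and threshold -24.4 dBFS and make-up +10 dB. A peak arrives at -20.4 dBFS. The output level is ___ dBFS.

-13.4 dBFS

The input is 4 dB above the -24.4 dBFS threshold.
4:1 compression reduces that to 4/4 = 1 dB over.
So the level is -24.4 + 1 = -23.4 dBFS; make-up adds 10 dB, giving -13.4 dBFS.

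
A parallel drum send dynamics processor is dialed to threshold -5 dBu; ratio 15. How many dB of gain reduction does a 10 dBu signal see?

10 dBu exceeds the threshold by 15 dB.
At 15:1, output sits 15/15 = 1 dB above threshold.
Gain reduction = 15 − 1 = 14 dB.

14 dB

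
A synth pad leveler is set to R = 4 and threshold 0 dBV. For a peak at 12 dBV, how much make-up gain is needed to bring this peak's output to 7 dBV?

4 dB

The peak compresses to 0 + 12/4 = 3 dBV.
To reach 7 dBV requires 7 − 3 = 4 dB of make-up.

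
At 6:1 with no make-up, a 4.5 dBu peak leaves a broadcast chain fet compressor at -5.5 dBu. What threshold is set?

-7.5 dBu

Let T be the threshold. Output overshoot = (input overshoot)/R, so -5.5 − T = (4.5 − T)/6.
6·(-5.5 − T) = 4.5 − T → 5·T = -33 − 4.5 = -37.5.
T = -37.5/5 = -7.5 dBu.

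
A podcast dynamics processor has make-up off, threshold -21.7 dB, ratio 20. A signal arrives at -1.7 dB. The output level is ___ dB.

-20.7 dB

Overshoot: -1.7 − (-21.7) = 20 dB.
At 20:1 the overshoot is divided by 20, leaving 1 dB above threshold.
That puts the output at -20.7 dB.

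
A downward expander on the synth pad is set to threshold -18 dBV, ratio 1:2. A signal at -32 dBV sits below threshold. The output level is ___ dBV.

Below threshold, a 1:2 expander applies gain = (2−1)×(T − x) of attenuation.
(2−1) × 14 = 14 dB, so output = -32 − 14 = -46 dBV.

-46 dBV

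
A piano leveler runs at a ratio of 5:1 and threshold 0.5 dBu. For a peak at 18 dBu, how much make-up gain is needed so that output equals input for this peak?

Overshoot 17.5 dB → 17.5/5 = 3.5 dB after compression, so the compressed level is 0.5 + 3.5 = 4 dBu.
Make-up = target − compressed = 18 − 4 = 14 dB.

14 dB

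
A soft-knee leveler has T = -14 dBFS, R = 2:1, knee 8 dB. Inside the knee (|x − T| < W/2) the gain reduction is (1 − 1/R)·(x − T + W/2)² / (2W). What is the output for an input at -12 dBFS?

-13.125 dBFS

x − T + W/2 = -12 − (-14) + 4 = 6.
GR = (1 − 1/2) × 6² / 16 = 0.5 × 36 / 16 = 1.125 dB.
Output = -12 − 1.125 = -13.125 dBFS.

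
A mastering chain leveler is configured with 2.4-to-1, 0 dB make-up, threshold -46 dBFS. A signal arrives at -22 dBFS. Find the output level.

Overshoot: -22 − (-46) = 24 dB.
The 24 dB excess becomes 10 dB after 2.4:1 reduction.
Output = -46 + 10 = -36 dBFS.

-36 dBFS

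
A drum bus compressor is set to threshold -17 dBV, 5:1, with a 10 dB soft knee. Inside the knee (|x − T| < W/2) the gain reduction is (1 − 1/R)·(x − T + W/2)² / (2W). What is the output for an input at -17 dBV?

x − T + W/2 = -17 − (-17) + 5 = 5.
GR = (1 − 1/5) × 5² / 20 = 0.8 × 25 / 20 = 1 dB.
Output = -17 − 1 = -18 dBV.

-18 dBV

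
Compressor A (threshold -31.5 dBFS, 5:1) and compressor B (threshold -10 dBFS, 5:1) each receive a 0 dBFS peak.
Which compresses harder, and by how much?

A, by 17.2 dB

A: 31.5 dB over, compressed to 6.3 dB over, so 25.2 dB of GR.
B: 10 dB over, compressed to 2 dB over, so 8 dB of GR.
Difference: 17.2 dB in favour of A.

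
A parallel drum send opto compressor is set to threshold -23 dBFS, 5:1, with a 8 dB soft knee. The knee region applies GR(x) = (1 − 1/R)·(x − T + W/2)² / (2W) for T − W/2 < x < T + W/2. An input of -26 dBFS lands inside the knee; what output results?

-26.05 dBFS

x − T + W/2 = -26 − (-23) + 4 = 1.
GR = (1 − 1/5) × 1² / 16 = 0.8 × 1 / 16 = 0.05 dB.
Output = -26 − 0.05 = -26.05 dBFS.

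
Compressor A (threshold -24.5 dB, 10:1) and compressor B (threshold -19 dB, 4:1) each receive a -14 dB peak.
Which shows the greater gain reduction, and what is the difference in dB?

A: GR = 10.5 − 10.5/10 = 9.45 dB.
B: GR = 5 − 5/4 = 3.75 dB.
Difference: 5.7 dB in favour of A.

A, by 5.7 dB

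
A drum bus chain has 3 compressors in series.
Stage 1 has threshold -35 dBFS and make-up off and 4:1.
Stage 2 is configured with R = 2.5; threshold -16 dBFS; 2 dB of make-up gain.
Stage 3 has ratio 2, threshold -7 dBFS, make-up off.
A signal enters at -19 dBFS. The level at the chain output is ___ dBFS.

Stage 1: 16 dB above -35 dBFS, reduced 4:1 to 4 dB above → -31 dBFS.
Stage 2: -31 dBFS ≤ -16 dBFS, so stage 2 doesn't engage; make-up brings it to -29 dBFS.
Stage 3: -29 dBFS is at or below the -7 dBFS threshold — no compression; output -29 dBFS.

-29 dBFS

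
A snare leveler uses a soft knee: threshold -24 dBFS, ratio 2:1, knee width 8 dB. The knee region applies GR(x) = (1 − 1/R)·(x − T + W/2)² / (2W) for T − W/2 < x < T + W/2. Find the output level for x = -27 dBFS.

x − T + W/2 = -27 − (-24) + 4 = 1.
GR = (1 − 1/2) × 1² / 16 = 0.5 × 1 / 16 = 0.03125 dB.
Output = -27 − 0.03125 = -27.03125 dBFS.

-27.03125 dBFS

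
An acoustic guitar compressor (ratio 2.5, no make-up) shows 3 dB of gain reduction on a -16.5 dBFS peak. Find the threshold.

Let T be the threshold. Output overshoot = (input overshoot)/R, so -19.5 − T = (-16.5 − T)/2.5.
2.5·(-19.5 − T) = -16.5 − T → 1.5·T = -48.75 − (-16.5) = -32.25.
T = -32.25/1.5 = -21.5 dBFS.

-21.5 dBFS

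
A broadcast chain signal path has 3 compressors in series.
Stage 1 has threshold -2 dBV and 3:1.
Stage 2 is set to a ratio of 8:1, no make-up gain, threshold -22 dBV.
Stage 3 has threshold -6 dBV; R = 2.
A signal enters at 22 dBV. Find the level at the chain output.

Stage 1: overshoot 24 dB → 24/3 = 8 dB → 6 dBV.
Stage 2: 28 dB above -22 dBV, reduced 8:1 to 3.5 dB above → -18.5 dBV.
Stage 3: -18.5 dBV is at or below the -6 dBV threshold — no compression; output -18.5 dBV.

-18.5 dBV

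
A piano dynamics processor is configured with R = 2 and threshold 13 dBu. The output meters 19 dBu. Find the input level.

25 dBu

That's 6 dB above the 13 dBu threshold.
Before 2:1 compression the overshoot was 6 × 2 = 12 dB, so input = 13 + 12 = 25 dBu.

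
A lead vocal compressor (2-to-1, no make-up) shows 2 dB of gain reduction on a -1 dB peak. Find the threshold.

Gain reduction = -1 − (-3) = 2 dB; output overshoot = GR / (R − 1) = 2 / 1 = 2 dB.
Threshold = output − output overshoot = -3 − 2 = -5 dB.

-5 dB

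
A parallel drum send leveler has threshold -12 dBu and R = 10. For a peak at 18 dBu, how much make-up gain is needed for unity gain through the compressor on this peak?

27 dB

Overshoot 30 dB → 30/10 = 3 dB after compression, so the compressed level is -12 + 3 = -9 dBu.
Make-up = target − compressed = 18 − (-9) = 27 dB.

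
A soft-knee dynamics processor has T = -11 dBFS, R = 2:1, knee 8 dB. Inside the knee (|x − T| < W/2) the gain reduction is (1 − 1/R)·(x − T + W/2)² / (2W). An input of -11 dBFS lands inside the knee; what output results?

x − T + W/2 = -11 − (-11) + 4 = 4.
GR = (1 − 1/2) × 4² / 16 = 0.5 × 16 / 16 = 0.5 dB.
Output = -11 − 0.5 = -11.5 dBFS.

-11.5 dBFS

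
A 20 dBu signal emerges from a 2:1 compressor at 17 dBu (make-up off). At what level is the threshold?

14 dBu

Let T be the threshold. Output overshoot = (input overshoot)/R, so 17 − T = (20 − T)/2.
2·(17 − T) = 20 − T → 1·T = 34 − 20 = 14.
T = 14/1 = 14 dBu.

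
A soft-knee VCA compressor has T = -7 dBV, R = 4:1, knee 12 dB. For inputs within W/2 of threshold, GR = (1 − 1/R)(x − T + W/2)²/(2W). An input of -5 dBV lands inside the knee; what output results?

x − T + W/2 = -5 − (-7) + 6 = 8.
GR = (1 − 1/4) × 8² / 24 = 0.75 × 64 / 24 = 2 dB.
Output = -5 − 2 = -7 dBV.

-7 dBV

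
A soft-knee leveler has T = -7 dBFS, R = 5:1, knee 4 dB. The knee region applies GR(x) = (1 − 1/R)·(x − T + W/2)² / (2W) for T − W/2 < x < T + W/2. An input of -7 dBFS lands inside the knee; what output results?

x − T + W/2 = -7 − (-7) + 2 = 2.
GR = (1 − 1/5) × 2² / 8 = 0.8 × 4 / 8 = 0.4 dB.
Output = -7 − 0.4 = -7.4 dBFS.

-7.4 dBFS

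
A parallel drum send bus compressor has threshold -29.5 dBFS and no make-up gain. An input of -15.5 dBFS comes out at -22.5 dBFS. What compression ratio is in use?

2:1

Input overshoot = -15.5 − (-29.5) = 14 dB; output overshoot = -22.5 − (-29.5) = 7 dB.
Ratio = 14 / 7 = 2.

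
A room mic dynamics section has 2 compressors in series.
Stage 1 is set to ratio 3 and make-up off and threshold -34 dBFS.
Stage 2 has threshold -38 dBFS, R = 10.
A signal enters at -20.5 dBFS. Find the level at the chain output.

Stage 1: -20.5 dBFS is 13.5 dB over -34 dBFS; at 3:1 that becomes 4.5 dB over, giving -29.5 dBFS.
Stage 2: 8.5 dB above -38 dBFS, reduced 10:1 to 0.85 dB above → -37.15 dBFS.

-37.15 dBFS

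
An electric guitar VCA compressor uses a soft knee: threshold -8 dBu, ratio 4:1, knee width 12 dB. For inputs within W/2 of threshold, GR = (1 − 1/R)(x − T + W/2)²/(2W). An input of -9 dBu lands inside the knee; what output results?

-9.78125 dBu

x − T + W/2 = -9 − (-8) + 6 = 5.
GR = (1 − 1/4) × 5² / 24 = 0.75 × 25 / 24 = 0.78125 dB.
Output = -9 − 0.78125 = -9.78125 dBu.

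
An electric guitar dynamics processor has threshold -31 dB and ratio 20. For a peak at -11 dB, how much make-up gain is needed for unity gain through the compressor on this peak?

Overshoot 20 dB → 20/20 = 1 dB after compression, so the compressed level is -31 + 1 = -30 dB.
Make-up = target − compressed = -11 − (-30) = 19 dB.

19 dB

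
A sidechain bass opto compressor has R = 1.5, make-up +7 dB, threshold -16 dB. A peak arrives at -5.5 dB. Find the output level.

-5.5 dB sits 10.5 dB over threshold.
The 10.5 dB excess becomes 7 dB after 1.5:1 reduction.
That puts the output at -9 dB; make-up adds 7 dB, giving -2 dB.

-2 dB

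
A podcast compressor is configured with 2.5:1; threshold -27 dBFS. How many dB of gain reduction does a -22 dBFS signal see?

3 dB

The signal is 5 dB above threshold.
A 2.5:1 ratio leaves 2 dB of that excess.
GR = overshoot in − overshoot out = 5 − 2 = 3 dB.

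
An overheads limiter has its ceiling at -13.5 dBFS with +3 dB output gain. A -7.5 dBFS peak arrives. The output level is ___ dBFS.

A brickwall limiter is an ∞:1 compressor: any input above the ceiling is clamped to -13.5 dBFS.
Output gain then adds 3 dB: -13.5 + 3 = -10.5 dBFS.

-10.5 dBFS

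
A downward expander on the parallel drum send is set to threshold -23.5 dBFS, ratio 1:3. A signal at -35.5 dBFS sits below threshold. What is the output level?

Undershoot = (-23.5) − (-35.5) = 12 dB.
At 1:3, that expands to 36 dB under threshold.
Output = -23.5 − 36 = -59.5 dBFS.

-59.5 dBFS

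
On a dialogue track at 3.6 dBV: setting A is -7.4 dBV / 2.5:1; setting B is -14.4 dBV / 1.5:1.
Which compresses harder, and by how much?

A: overshoot 11 dB → output overshoot 4.4 dB → GR 6.6 dB.
B: overshoot 18 dB → output overshoot 12 dB → GR 6 dB.
A applies 0.6 dB more gain reduction.

A, by 0.6 dB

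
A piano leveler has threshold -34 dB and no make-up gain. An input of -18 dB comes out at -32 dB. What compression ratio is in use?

8:1

Input overshoot = -18 − (-34) = 16 dB; output overshoot = -32 − (-34) = 2 dB.
Ratio = 16 / 2 = 8.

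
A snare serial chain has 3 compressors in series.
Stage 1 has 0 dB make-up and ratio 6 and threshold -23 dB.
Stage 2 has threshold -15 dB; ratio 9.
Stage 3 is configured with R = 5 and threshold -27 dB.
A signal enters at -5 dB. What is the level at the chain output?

-25.6 dB

Stage 1: 18 dB above -23 dB, reduced 6:1 to 3 dB above → -20 dB.
Stage 2: -20 dB ≤ -15 dB, so stage 2 doesn't engage; output -20 dB.
Stage 3: 7 dB above -27 dB, reduced 5:1 to 1.4 dB above → -25.6 dB.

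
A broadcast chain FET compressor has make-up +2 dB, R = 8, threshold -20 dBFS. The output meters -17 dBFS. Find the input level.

Before make-up, the level was -17 − 2 = -19 dBFS.
The compressed level sits -19 − (-20) = 1 dB over threshold.
Undo the ratio: input overshoot = 1 × 8 = 8 dB, giving input = -12 dBFS.

-12 dBFS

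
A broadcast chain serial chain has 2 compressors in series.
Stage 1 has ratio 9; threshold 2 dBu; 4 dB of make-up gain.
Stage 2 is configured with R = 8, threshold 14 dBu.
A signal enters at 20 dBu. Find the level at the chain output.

Stage 1: overshoot 18 dB → 18/9 = 2 dB → 4 dBu; +4 dB make-up → 8 dBu.
Stage 2: 8 dBu ≤ 14 dBu, so stage 2 doesn't engage; output 8 dBu.

8 dBu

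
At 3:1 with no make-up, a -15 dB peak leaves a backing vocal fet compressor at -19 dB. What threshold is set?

Gain reduction = -15 − (-19) = 4 dB; output overshoot = GR / (R − 1) = 4 / 2 = 2 dB.
Threshold = output − output overshoot = -19 − 2 = -21 dB.

-21 dB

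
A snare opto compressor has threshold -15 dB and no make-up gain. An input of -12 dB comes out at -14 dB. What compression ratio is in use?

Input overshoot = -12 − (-15) = 3 dB; output overshoot = -14 − (-15) = 1 dB.
Ratio = 3 / 1 = 3.

3:1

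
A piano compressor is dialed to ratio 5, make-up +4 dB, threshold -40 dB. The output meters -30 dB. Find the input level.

-10 dB

Before make-up, the level was -30 − 4 = -34 dB.
That's 6 dB above the -40 dB threshold.
Undo the ratio: input overshoot = 6 × 5 = 30 dB, giving input = -10 dB.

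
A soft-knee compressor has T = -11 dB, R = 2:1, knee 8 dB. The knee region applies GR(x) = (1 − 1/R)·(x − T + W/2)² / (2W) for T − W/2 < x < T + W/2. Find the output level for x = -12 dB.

-12.28125 dB

x − T + W/2 = -12 − (-11) + 4 = 3.
GR = (1 − 1/2) × 3² / 16 = 0.5 × 9 / 16 = 0.28125 dB.
Output = -12 − 0.28125 = -12.28125 dB.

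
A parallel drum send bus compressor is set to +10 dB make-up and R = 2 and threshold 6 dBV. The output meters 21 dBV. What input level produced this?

16 dBV

Stripping the +10 dB make-up gives 11 dBV at the gain stage.
The compressed level sits 11 − 6 = 5 dB over threshold.
Undo the ratio: input overshoot = 5 × 2 = 10 dB, giving input = 16 dBV.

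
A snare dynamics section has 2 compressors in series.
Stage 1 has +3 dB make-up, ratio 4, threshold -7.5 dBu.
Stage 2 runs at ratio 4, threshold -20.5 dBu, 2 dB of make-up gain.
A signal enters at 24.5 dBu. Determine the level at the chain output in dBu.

-12.5 dBu

Stage 1: 32 dB above -7.5 dBu, reduced 4:1 to 8 dB above → 0.5 dBu; +3 dB make-up → 3.5 dBu.
Stage 2: 3.5 dBu is 24 dB over -20.5 dBu; at 4:1 that becomes 6 dB over, giving -14.5 dBu; +2 dB make-up → -12.5 dBu.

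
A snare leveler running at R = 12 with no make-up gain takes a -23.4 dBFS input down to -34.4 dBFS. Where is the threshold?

-35.4 dBFS

Input is 12 dB above T (since output overshoot × R = input overshoot: (-34.4 − T)·12 = -23.4 − T gives T = -35.4 dBFS).
Check: -35.4 + (-23.4 − (-35.4))/12 = -35.4 + 1 = -34.4 dBFS. ✓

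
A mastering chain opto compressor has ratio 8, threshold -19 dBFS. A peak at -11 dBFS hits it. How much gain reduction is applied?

Overshoot = -11 − (-19) = 8 dB.
A 8:1 ratio leaves 1 dB of that excess.
GR = overshoot in − overshoot out = 8 − 1 = 7 dB.

7 dB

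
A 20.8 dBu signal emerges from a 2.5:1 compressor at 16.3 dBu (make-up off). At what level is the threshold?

Input is 7.5 dB above T (since output overshoot × R = input overshoot: (16.3 − T)·2.5 = 20.8 − T gives T = 13.3 dBu).
Check: 13.3 + (20.8 − 13.3)/2.5 = 13.3 + 3 = 16.3 dBu. ✓

13.3 dBu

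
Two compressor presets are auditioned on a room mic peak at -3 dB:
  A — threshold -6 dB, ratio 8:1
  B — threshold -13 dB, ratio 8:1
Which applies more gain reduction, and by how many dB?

B, by 6.125 dB

A: GR = 3 − 3/8 = 2.625 dB.
B: GR = 10 − 10/8 = 8.75 dB.
B reduces 6.125 dB more.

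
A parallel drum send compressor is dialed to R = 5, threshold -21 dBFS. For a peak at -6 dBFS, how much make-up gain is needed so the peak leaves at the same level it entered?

12 dB

Overshoot 15 dB → 15/5 = 3 dB after compression, so the compressed level is -21 + 3 = -18 dBFS.
Make-up = target − compressed = -6 − (-18) = 12 dB.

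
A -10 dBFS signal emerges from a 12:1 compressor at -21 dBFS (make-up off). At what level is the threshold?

-22 dBFS

Let T be the threshold. Output overshoot = (input overshoot)/R, so -21 − T = (-10 − T)/12.
12·(-21 − T) = -10 − T → 11·T = -252 − (-10) = -242.
T = -242/11 = -22 dBFS.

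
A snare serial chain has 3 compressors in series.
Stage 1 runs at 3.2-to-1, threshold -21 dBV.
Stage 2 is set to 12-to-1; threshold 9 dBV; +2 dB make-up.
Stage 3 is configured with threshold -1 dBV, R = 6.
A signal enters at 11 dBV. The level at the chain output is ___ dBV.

Stage 1: 11 dBV is 32 dB over -21 dBV; at 3.2:1 that becomes 10 dB over, giving -11 dBV.
Stage 2: -11 dBV ≤ 9 dBV, so stage 2 doesn't engage; make-up brings it to -9 dBV.
Stage 3: -9 dBV is at or below the -1 dBV threshold — no compression; output -9 dBV.

-9 dBV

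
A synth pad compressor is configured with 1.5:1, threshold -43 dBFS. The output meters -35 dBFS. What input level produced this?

-31 dBFS

The compressed level sits -35 − (-43) = 8 dB over threshold.
Input overshoot = R × output overshoot = 12 dB → input = -43 + 12 = -31 dBFS.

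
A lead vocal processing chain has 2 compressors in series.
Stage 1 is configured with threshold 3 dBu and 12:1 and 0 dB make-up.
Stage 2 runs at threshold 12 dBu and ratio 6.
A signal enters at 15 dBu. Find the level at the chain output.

Stage 1: 15 dBu is 12 dB over 3 dBu; at 12:1 that becomes 1 dB over, giving 4 dBu.
Stage 2: 4 dBu is at or below the 12 dBu threshold — no compression; output 4 dBu.

4 dBu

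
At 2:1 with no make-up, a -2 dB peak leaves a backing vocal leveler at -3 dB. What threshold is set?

-4 dB

Input is 2 dB above T (since output overshoot × R = input overshoot: (-3 − T)·2 = -2 − T gives T = -4 dB).
Check: -4 + (-2 − (-4))/2 = -4 + 1 = -3 dB. ✓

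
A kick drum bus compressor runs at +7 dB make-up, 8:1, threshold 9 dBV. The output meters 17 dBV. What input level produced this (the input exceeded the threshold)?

Before make-up, the level was 17 − 7 = 10 dBV.
Post-compression overshoot = 10 − 9 = 1 dB.
Input overshoot = R × output overshoot = 8 dB → input = 9 + 8 = 17 dBV.

17 dBV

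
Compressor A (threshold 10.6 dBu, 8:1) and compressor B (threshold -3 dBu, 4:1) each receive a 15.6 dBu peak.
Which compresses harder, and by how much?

B, by 9.575 dB

A: 5 dB over, compressed to 0.625 dB over, so 4.375 dB of GR.
B: 18.6 dB over, compressed to 4.65 dB over, so 13.95 dB of GR.
B reduces 9.575 dB more.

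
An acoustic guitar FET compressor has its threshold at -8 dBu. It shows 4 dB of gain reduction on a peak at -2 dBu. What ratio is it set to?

3:1

Input overshoot = -2 − (-8) = 6 dB.
Output overshoot = 6 − 4 = 2 dB.
Ratio = input overshoot / output overshoot = 6 / 2 = 3.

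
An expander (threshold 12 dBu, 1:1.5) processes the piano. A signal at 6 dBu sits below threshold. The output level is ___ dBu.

Undershoot = 12 − 6 = 6 dB.
At 1:1.5, that expands to 9 dB under threshold.
Output = 12 − 9 = 3 dBu.

3 dBu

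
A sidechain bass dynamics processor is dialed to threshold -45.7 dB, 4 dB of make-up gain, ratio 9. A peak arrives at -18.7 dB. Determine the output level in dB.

-38.7 dB

Overshoot: -18.7 − (-45.7) = 27 dB.
At 9:1 the overshoot is divided by 9, leaving 3 dB above threshold.
That puts the output at -42.7 dB; make-up adds 4 dB, giving -38.7 dB.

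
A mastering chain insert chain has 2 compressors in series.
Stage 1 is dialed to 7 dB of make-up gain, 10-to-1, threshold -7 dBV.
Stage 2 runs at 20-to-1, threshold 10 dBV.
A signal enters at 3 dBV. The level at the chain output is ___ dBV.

Stage 1: overshoot 10 dB → 10/10 = 1 dB → -6 dBV; +7 dB make-up → 1 dBV.
Stage 2: below threshold (1 ≤ 10); passes unchanged; output 1 dBV.

1 dBV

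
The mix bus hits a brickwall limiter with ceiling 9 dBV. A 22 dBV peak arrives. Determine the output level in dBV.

A brickwall limiter is an ∞:1 compressor: any input above the ceiling is clamped to 9 dBV.

9 dBV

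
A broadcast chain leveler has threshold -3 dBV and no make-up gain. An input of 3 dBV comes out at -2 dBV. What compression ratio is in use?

Input overshoot = 3 − (-3) = 6 dB; output overshoot = -2 − (-3) = 1 dB.
Ratio = 6 / 1 = 6.

6:1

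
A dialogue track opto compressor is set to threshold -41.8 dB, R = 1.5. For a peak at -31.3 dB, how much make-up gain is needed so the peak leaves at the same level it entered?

Without make-up, output = threshold + overshoot/1.5 = -41.8 + 7 = -34.8 dB.
Gap to target: 3.5 dB.

3.5 dB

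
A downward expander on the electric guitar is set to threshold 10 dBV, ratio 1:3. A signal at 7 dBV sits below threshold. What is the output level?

1 dBV

The input is 3 dB below the 10 dBV threshold.
A 1:3 expander multiplies undershoot by 3: 3 × 3 = 9 dB below threshold.
Output = 10 − 9 = 1 dBV.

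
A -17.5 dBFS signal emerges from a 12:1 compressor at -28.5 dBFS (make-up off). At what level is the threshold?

Gain reduction = -17.5 − (-28.5) = 11 dB; output overshoot = GR / (R − 1) = 11 / 11 = 1 dB.
Threshold = output − output overshoot = -28.5 − 1 = -29.5 dBFS.

-29.5 dBFS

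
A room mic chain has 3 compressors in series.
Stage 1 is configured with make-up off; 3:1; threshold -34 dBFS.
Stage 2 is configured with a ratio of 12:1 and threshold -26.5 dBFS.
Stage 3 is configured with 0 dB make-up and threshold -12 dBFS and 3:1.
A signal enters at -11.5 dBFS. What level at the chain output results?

-26.5 dBFS

Stage 1: 22.5 dB above -34 dBFS, reduced 3:1 to 7.5 dB above → -26.5 dBFS.
Stage 2: -26.5 dBFS is at or below the -26.5 dBFS threshold — no compression; output -26.5 dBFS.
Stage 3: -26.5 dBFS ≤ -12 dBFS, so stage 3 doesn't engage; output -26.5 dBFS.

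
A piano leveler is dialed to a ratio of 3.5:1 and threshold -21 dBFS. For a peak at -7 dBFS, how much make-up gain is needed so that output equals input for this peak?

10 dB

Overshoot 14 dB → 14/3.5 = 4 dB after compression, so the compressed level is -21 + 4 = -17 dBFS.
Make-up = target − compressed = -7 − (-17) = 10 dB.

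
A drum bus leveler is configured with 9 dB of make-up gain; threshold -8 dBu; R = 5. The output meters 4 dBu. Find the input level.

Remove make-up: 4 − 9 = -5 dBu.
The compressed level sits -5 − (-8) = 3 dB over threshold.
Input overshoot = R × output overshoot = 15 dB → input = -8 + 15 = 7 dBu.

7 dBu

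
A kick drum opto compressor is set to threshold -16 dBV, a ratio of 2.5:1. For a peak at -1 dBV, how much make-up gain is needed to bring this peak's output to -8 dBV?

Overshoot 15 dB → 15/2.5 = 6 dB after compression, so the compressed level is -16 + 6 = -10 dBV.
Make-up = target − compressed = -8 − (-10) = 2 dB.

2 dB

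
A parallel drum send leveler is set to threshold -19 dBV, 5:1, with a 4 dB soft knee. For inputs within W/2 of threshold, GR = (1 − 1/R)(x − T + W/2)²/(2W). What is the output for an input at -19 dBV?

x − T + W/2 = -19 − (-19) + 2 = 2.
GR = (1 − 1/5) × 2² / 8 = 0.8 × 4 / 8 = 0.4 dB.
Output = -19 − 0.4 = -19.4 dBV.

-19.4 dBV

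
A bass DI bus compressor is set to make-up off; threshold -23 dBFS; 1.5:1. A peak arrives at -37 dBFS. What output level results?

-37 dBFS

-37 dBFS is 14 dB below the -23 dBFS threshold, so no gain reduction is applied.
Output = input = -37 dBFS.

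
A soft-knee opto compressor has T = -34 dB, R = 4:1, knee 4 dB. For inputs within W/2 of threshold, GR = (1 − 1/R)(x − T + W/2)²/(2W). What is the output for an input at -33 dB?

-33.84375 dB

x − T + W/2 = -33 − (-34) + 2 = 3.
GR = (1 − 1/4) × 3² / 8 = 0.75 × 9 / 8 = 0.84375 dB.
Output = -33 − 0.84375 = -33.84375 dB.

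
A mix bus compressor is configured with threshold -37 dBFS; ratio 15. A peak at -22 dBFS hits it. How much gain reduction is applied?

14 dB

-22 dBFS exceeds the threshold by 15 dB.
After 15:1 compression the overshoot becomes 15/15 = 1 dB.
GR = overshoot in − overshoot out = 15 − 1 = 14 dB.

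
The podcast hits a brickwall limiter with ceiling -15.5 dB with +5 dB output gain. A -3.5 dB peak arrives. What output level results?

-10.5 dB

A brickwall limiter is an ∞:1 compressor: any input above the ceiling is clamped to -15.5 dB.
Output gain then adds 5 dB: -15.5 + 5 = -10.5 dB.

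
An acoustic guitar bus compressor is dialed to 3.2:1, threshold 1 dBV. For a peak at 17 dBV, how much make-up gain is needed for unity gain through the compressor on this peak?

Overshoot 16 dB → 16/3.2 = 5 dB after compression, so the compressed level is 1 + 5 = 6 dBV.
Make-up = target − compressed = 17 − 6 = 11 dB.

11 dB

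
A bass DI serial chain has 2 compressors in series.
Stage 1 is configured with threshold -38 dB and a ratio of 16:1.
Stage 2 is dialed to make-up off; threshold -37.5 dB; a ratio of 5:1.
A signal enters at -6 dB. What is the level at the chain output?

Stage 1: 32 dB above -38 dB, reduced 16:1 to 2 dB above → -36 dB.
Stage 2: overshoot 1.5 dB → 1.5/5 = 0.3 dB → -37.2 dB.

-37.2 dB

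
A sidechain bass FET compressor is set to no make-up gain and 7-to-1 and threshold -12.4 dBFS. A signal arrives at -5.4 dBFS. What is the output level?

-11.4 dBFS

The input is 7 dB above the -12.4 dBFS threshold.
At 7:1 the overshoot is divided by 7, leaving 1 dB above threshold.
So the level is -12.4 + 1 = -11.4 dBFS.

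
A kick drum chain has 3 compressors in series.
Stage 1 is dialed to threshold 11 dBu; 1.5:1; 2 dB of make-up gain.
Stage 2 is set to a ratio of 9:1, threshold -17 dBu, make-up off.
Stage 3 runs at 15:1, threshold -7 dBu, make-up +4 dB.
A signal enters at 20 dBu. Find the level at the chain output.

-9 dBu

Stage 1: 20 dBu is 9 dB over 11 dBu; at 1.5:1 that becomes 6 dB over, giving 17 dBu; +2 dB make-up → 19 dBu.
Stage 2: 19 dBu is 36 dB over -17 dBu; at 9:1 that becomes 4 dB over, giving -13 dBu.
Stage 3: -13 dBu is at or below the -7 dBu threshold — no compression; make-up brings it to -9 dBu.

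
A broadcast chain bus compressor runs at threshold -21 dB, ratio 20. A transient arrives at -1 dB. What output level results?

The input is 20 dB above the -21 dB threshold.
20:1 compression reduces that to 20/20 = 1 dB over.
That puts the output at -20 dB.

-20 dB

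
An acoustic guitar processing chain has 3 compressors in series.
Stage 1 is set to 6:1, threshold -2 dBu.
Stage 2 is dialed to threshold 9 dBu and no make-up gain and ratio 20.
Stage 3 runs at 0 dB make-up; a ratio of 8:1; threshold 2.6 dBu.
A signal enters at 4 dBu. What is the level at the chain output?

Stage 1: overshoot 6 dB → 6/6 = 1 dB → -1 dBu.
Stage 2: -1 dBu is at or below the 9 dBu threshold — no compression; output -1 dBu.
Stage 3: -1 dBu is at or below the 2.6 dBu threshold — no compression; output -1 dBu.

-1 dBu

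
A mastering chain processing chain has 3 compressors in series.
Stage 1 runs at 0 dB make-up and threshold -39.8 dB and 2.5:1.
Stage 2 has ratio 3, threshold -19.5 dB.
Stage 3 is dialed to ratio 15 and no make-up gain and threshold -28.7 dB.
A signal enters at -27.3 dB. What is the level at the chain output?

-34.8 dB

Stage 1: -27.3 dB is 12.5 dB over -39.8 dB; at 2.5:1 that becomes 5 dB over, giving -34.8 dB.
Stage 2: -34.8 dB is at or below the -19.5 dB threshold — no compression; output -34.8 dB.
Stage 3: -34.8 dB ≤ -28.7 dB, so stage 3 doesn't engage; output -34.8 dB.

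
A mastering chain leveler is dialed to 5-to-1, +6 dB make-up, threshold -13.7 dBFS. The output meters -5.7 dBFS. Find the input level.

-3.7 dBFS

Stripping the +6 dB make-up gives -11.7 dBFS at the gain stage.
The compressed level sits -11.7 − (-13.7) = 2 dB over threshold.
Before 5:1 compression the overshoot was 2 × 5 = 10 dB, so input = -13.7 + 10 = -3.7 dBFS.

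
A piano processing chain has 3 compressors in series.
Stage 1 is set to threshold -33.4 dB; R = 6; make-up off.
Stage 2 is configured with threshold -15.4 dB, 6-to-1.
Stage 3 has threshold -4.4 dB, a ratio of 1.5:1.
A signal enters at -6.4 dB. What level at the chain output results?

-28.9 dB

Stage 1: overshoot 27 dB → 27/6 = 4.5 dB → -28.9 dB.
Stage 2: -28.9 dB ≤ -15.4 dB, so stage 2 doesn't engage; output -28.9 dB.
Stage 3: -28.9 dB is at or below the -4.4 dB threshold — no compression; output -28.9 dB.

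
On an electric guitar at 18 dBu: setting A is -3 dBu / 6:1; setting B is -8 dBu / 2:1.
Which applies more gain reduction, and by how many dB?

A, by 4.5 dB

A: overshoot 21 dB → output overshoot 3.5 dB → GR 17.5 dB.
B: overshoot 26 dB → output overshoot 13 dB → GR 13 dB.
Difference: 4.5 dB in favour of A.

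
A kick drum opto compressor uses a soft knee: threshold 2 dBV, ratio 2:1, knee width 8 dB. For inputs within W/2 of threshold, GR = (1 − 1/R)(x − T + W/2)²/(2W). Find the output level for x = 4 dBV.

2.875 dBV

x − T + W/2 = 4 − 2 + 4 = 6.
GR = (1 − 1/2) × 6² / 16 = 0.5 × 36 / 16 = 1.125 dB.
Output = 4 − 1.125 = 2.875 dBV.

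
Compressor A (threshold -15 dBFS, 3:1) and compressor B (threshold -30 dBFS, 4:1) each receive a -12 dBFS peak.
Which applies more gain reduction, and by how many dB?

A: 3 dB over, compressed to 1 dB over, so 2 dB of GR.
B: 18 dB over, compressed to 4.5 dB over, so 13.5 dB of GR.
Difference: 11.5 dB in favour of B.

B, by 11.5 dB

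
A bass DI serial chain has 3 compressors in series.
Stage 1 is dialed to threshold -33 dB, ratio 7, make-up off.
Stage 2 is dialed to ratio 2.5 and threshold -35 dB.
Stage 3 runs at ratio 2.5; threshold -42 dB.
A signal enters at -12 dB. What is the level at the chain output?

Stage 1: -12 dB is 21 dB over -33 dB; at 7:1 that becomes 3 dB over, giving -30 dB.
Stage 2: -30 dB is 5 dB over -35 dB; at 2.5:1 that becomes 2 dB over, giving -33 dB.
Stage 3: overshoot 9 dB → 9/2.5 = 3.6 dB → -38.4 dB.

-38.4 dB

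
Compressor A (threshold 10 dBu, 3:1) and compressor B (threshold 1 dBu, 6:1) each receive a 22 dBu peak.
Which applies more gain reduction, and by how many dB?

B, by 9.5 dB

A: 12 dB over, compressed to 4 dB over, so 8 dB of GR.
B: 21 dB over, compressed to 3.5 dB over, so 17.5 dB of GR.
B applies 9.5 dB more gain reduction.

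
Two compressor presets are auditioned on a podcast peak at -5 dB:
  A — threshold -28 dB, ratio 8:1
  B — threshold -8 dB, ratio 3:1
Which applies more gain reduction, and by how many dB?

A: overshoot 23 dB → output overshoot 2.875 dB → GR 20.125 dB.
B: overshoot 3 dB → output overshoot 1 dB → GR 2 dB.
A reduces 18.125 dB more.

A, by 18.125 dB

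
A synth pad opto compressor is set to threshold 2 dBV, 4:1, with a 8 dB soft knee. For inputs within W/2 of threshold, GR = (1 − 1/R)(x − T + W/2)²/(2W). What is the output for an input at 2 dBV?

1.25 dBV

x − T + W/2 = 2 − 2 + 4 = 4.
GR = (1 − 1/4) × 4² / 16 = 0.75 × 16 / 16 = 0.75 dB.
Output = 2 − 0.75 = 1.25 dBV.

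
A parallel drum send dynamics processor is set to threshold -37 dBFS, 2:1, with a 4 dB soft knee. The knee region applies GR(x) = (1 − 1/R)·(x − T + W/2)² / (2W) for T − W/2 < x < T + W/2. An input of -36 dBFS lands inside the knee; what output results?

-36.5625 dBFS

x − T + W/2 = -36 − (-37) + 2 = 3.
GR = (1 − 1/2) × 3² / 8 = 0.5 × 9 / 8 = 0.5625 dB.
Output = -36 − 0.5625 = -36.5625 dBFS.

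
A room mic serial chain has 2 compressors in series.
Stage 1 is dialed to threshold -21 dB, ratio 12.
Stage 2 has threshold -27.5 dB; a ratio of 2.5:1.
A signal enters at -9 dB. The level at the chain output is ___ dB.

-24.5 dB

Stage 1: -9 dB is 12 dB over -21 dB; at 12:1 that becomes 1 dB over, giving -20 dB.
Stage 2: 7.5 dB above -27.5 dB, reduced 2.5:1 to 3 dB above → -24.5 dB.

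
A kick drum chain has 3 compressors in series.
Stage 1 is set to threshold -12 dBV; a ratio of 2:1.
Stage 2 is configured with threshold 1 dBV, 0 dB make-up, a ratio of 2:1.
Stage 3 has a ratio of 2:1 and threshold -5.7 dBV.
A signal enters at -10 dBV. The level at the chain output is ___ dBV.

Stage 1: overshoot 2 dB → 2/2 = 1 dB → -11 dBV.
Stage 2: -11 dBV is at or below the 1 dBV threshold — no compression; output -11 dBV.
Stage 3: -11 dBV is at or below the -5.7 dBV threshold — no compression; output -11 dBV.

-11 dBV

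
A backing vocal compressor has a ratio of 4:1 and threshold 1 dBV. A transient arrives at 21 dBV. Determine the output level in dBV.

6 dBV

The input is 20 dB above the 1 dBV threshold.
At 4:1 the overshoot is divided by 4, leaving 5 dB above threshold.
Output = 1 + 5 = 6 dBV.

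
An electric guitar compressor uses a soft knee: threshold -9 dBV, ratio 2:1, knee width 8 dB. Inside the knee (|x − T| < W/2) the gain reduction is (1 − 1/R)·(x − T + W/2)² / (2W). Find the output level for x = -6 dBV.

x − T + W/2 = -6 − (-9) + 4 = 7.
GR = (1 − 1/2) × 7² / 16 = 0.5 × 49 / 16 = 1.53125 dB.
Output = -6 − 1.53125 = -7.53125 dBV.

-7.53125 dBV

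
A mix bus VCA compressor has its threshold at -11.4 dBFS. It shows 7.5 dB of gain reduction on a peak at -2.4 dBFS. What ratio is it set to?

6:1

Input overshoot = -2.4 − (-11.4) = 9 dB.
Output overshoot = 9 − 7.5 = 1.5 dB.
Ratio = input overshoot / output overshoot = 9 / 1.5 = 6.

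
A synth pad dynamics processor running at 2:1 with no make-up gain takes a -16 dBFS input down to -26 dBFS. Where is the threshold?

Let T be the threshold. Output overshoot = (input overshoot)/R, so -26 − T = (-16 − T)/2.
2·(-26 − T) = -16 − T → 1·T = -52 − (-16) = -36.
T = -36/1 = -36 dBFS.

-36 dBFS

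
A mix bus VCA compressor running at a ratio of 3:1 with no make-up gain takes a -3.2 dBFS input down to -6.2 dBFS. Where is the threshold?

Gain reduction = -3.2 − (-6.2) = 3 dB; output overshoot = GR / (R − 1) = 3 / 2 = 1.5 dB.
Threshold = output − output overshoot = -6.2 − 1.5 = -7.7 dBFS.

-7.7 dBFS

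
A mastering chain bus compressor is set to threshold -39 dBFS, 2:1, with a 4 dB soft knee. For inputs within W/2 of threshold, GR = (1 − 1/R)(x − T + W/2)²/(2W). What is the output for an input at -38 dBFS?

-38.5625 dBFS

x − T + W/2 = -38 − (-39) + 2 = 3.
GR = (1 − 1/2) × 3² / 8 = 0.5 × 9 / 8 = 0.5625 dB.
Output = -38 − 0.5625 = -38.5625 dBFS.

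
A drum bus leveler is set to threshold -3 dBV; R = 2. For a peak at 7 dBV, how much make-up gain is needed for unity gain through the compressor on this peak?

Overshoot 10 dB → 10/2 = 5 dB after compression, so the compressed level is -3 + 5 = 2 dBV.
Make-up = target − compressed = 7 − 2 = 5 dB.

5 dB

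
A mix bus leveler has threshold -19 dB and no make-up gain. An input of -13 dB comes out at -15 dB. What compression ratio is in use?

1.5:1

Input overshoot = -13 − (-19) = 6 dB; output overshoot = -15 − (-19) = 4 dB.
Ratio = 6 / 4 = 1.5.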